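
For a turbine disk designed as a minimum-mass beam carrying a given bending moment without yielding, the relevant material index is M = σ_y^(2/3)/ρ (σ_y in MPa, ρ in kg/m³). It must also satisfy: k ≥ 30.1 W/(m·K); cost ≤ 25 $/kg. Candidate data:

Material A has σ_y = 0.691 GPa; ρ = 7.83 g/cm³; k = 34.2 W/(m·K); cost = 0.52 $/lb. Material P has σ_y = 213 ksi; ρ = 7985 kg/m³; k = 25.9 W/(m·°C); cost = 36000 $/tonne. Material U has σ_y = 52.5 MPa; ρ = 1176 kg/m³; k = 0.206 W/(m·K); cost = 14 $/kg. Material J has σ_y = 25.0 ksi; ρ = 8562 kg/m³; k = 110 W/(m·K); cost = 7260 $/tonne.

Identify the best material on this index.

material A

Screen on constraints: k ≥ 30.1 W/(m·K); cost ≤ 25 $/kg. Survivors: material A, material J.
Convert each candidate to consistent units, then evaluate M:
  material A: σ_y = 691.0 MPa, ρ = 7830 kg/m³
  material J: σ_y = 172.4 MPa, ρ = 8562 kg/m³
  material A: M = 9.98×10⁻³
  material J: M = 3.62×10⁻³
Material A has the largest M.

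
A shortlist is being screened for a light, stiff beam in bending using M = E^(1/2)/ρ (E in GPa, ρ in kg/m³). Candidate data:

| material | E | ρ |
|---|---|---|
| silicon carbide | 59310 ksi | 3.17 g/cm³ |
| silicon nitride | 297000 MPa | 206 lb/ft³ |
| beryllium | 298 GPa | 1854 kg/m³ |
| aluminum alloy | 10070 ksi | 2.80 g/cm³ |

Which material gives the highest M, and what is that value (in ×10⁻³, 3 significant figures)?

beryllium, M = 9.31×10⁻³

After converting to SI:
  silicon carbide: E = 408.9 GPa, ρ = 3170 kg/m³
  silicon nitride: E = 297.0 GPa, ρ = 3300 kg/m³
  beryllium: E = 298.0 GPa, ρ = 1854 kg/m³
  aluminum alloy: E = 69.43 GPa, ρ = 2800 kg/m³
  beryllium: M = 9.31×10⁻³
  silicon carbide: M = 6.38×10⁻³
  silicon nitride: M = 5.22×10⁻³
  aluminum alloy: M = 2.98×10⁻³
Beryllium ranks first.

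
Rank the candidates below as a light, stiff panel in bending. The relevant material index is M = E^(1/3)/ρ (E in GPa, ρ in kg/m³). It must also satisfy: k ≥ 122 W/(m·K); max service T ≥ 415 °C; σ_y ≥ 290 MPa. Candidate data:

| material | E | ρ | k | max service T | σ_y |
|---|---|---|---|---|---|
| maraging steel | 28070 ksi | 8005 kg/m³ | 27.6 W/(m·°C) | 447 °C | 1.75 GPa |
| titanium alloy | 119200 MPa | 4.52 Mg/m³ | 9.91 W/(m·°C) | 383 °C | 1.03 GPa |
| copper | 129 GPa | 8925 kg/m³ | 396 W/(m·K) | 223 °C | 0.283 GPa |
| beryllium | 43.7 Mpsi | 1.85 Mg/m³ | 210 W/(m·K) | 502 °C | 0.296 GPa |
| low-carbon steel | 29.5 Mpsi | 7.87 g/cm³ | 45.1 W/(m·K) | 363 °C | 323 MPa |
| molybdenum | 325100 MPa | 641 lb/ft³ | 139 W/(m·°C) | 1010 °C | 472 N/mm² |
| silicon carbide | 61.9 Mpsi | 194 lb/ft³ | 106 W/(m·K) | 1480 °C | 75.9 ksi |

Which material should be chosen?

Screen on constraints: k ≥ 122 W/(m·K); max service T ≥ 415 °C; σ_y ≥ 290 MPa. Survivors: beryllium, molybdenum.
Putting every candidate on a common basis:
  beryllium: E = 301.3 GPa, ρ = 1850 kg/m³
  molybdenum: E = 325.1 GPa, ρ = 10270 kg/m³
  beryllium: M = 3.62×10⁻³
  molybdenum: M = 0.670×10⁻³
Beryllium has the largest M.

beryllium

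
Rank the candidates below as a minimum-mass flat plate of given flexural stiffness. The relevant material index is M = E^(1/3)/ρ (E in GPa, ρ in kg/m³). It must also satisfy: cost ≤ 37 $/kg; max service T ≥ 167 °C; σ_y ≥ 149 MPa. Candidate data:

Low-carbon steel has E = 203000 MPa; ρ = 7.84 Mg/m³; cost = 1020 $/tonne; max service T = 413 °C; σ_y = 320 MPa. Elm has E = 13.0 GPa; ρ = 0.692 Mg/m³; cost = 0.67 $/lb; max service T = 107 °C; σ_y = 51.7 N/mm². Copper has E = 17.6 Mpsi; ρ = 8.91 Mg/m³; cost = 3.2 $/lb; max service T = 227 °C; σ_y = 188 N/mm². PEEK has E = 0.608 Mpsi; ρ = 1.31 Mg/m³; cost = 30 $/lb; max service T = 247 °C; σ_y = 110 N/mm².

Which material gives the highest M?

Screen on constraints: cost ≤ 37 $/kg; max service T ≥ 167 °C; σ_y ≥ 149 MPa. Survivors: low-carbon steel, copper.
After converting to SI:
  low-carbon steel: E = 203.0 GPa, ρ = 7840 kg/m³
  copper: E = 121.3 GPa, ρ = 8910 kg/m³
  low-carbon steel: M = 0.750×10⁻³
  copper: M = 0.556×10⁻³
Low-carbon steel has the largest M.

low-carbon steel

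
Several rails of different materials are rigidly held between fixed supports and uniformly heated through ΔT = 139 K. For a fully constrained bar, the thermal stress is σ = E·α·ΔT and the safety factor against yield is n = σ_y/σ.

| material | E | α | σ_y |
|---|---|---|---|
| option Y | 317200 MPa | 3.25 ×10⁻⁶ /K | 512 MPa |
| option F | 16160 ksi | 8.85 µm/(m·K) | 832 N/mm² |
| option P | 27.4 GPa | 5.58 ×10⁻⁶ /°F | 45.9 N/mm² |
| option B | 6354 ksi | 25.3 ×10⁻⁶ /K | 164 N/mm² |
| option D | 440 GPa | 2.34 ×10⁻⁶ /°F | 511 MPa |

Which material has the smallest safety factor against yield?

option B

With everything in SI (GPa, ×10⁻⁶/K, MPa):
  option Y: E = 317.2, α = 3.25, σ_y = 512.0 → σ = 143 MPa, n = 3.57
  option F: E = 111.4, α = 8.85, σ_y = 832.0 → σ = 137 MPa, n = 6.07
  option P: E = 27.40, α = 10.0, σ_y = 45.90 → σ = 38.3 MPa, n = 1.20
  option B: E = 43.81, α = 25.3, σ_y = 164.0 → σ = 154 MPa, n = 1.06
  option D: E = 440.0, α = 4.21, σ_y = 511.0 → σ = 258 MPa, n = 1.98
The minimum is option B at n = 1.06.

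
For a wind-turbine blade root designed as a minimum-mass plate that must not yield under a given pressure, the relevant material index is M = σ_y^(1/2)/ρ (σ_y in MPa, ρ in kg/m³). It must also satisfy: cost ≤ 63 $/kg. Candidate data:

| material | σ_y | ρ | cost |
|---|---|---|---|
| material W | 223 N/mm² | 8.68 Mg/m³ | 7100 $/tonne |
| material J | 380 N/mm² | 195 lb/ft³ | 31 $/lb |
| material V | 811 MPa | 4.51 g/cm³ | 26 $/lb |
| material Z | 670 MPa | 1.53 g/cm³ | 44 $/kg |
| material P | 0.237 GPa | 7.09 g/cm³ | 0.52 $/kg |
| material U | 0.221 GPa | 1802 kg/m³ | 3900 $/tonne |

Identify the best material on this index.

material Z

Screen on constraints: cost ≤ 63 $/kg. Survivors: material W, material V, material Z, material P, material U.
In SI units:
  material W: σ_y = 223.0 MPa, ρ = 8680 kg/m³
  material V: σ_y = 811.0 MPa, ρ = 4510 kg/m³
  material Z: σ_y = 670.0 MPa, ρ = 1530 kg/m³
  material P: σ_y = 237.0 MPa, ρ = 7090 kg/m³
  material U: σ_y = 221.0 MPa, ρ = 1802 kg/m³
  material Z: M = 16.9×10⁻³
  material U: M = 8.25×10⁻³
  material V: M = 6.31×10⁻³
  material P: M = 2.17×10⁻³
  material W: M = 1.72×10⁻³
Material Z ranks first.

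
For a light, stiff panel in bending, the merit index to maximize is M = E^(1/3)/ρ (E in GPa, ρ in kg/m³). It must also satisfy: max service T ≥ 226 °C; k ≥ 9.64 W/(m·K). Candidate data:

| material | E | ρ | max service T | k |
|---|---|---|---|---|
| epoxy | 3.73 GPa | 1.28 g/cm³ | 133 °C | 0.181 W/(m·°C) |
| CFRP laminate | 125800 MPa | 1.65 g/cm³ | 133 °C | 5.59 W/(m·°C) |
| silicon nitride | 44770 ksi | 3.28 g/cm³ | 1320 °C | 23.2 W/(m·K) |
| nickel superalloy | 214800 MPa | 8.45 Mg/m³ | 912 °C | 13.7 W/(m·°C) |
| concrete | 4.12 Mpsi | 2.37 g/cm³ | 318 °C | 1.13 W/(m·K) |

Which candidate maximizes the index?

silicon nitride

Screen on constraints: max service T ≥ 226 °C; k ≥ 9.64 W/(m·K). Survivors: silicon nitride, nickel superalloy.
In SI units:
  silicon nitride: E = 308.7 GPa, ρ = 3280 kg/m³
  nickel superalloy: E = 214.8 GPa, ρ = 8450 kg/m³
  silicon nitride: M = 2.06×10⁻³
  nickel superalloy: M = 0.709×10⁻³
Silicon nitride has the largest M.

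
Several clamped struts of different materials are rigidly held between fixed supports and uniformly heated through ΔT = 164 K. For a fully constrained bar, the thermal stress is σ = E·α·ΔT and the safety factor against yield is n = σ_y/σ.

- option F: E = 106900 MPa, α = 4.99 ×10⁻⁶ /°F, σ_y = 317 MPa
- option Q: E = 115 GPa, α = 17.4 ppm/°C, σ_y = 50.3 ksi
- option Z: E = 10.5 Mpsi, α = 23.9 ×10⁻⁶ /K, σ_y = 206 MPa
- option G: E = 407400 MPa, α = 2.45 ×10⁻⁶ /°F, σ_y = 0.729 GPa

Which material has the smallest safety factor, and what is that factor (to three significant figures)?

Per material, after unit conversion:
  option F: E = 106.9, α = 8.98, σ_y = 317.0 → σ = 157 MPa, n = 2.01
  option Q: E = 115.0, α = 17.4, σ_y = 346.8 → σ = 328 MPa, n = 1.06
  option Z: E = 72.39, α = 23.9, σ_y = 206.0 → σ = 284 MPa, n = 0.726
  option G: E = 407.4, α = 4.41, σ_y = 729.0 → σ = 295 MPa, n = 2.47
Option Z has the lowest safety factor, n = 0.726.

option Z, n = 0.726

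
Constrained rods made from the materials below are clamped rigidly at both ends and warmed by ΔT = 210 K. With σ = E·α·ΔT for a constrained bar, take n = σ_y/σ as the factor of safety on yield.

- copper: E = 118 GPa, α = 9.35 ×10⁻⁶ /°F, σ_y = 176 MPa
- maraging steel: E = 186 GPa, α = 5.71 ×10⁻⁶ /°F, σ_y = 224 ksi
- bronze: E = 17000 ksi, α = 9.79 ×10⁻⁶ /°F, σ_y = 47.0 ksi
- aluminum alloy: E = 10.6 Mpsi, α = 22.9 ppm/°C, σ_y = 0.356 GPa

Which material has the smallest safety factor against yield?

Converting E to GPa, α to ×10⁻⁶/K, σ_y to MPa, then σ and n for each:
  copper: E = 118.0, α = 16.8, σ_y = 176.0 → σ = 417 MPa, n = 0.422
  maraging steel: E = 186.0, α = 10.3, σ_y = 1544 → σ = 401 MPa, n = 3.85
  bronze: E = 117.2, α = 17.6, σ_y = 324.1 → σ = 434 MPa, n = 0.747
  aluminum alloy: E = 73.08, α = 22.9, σ_y = 356.0 → σ = 351 MPa, n = 1.01
The minimum is copper at n = 0.422.

copper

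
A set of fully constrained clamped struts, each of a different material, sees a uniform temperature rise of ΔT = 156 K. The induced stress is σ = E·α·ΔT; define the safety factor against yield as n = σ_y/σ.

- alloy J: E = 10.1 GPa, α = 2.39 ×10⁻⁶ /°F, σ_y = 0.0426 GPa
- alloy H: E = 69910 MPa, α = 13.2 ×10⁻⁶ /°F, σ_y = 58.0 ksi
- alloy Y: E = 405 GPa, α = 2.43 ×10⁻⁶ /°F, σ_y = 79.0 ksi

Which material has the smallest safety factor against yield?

Per material, after unit conversion:
  alloy J: E = 10.10, α = 4.30, σ_y = 42.60 → σ = 6.78 MPa, n = 6.28
  alloy H: E = 69.91, α = 23.8, σ_y = 399.9 → σ = 259 MPa, n = 1.54
  alloy Y: E = 405.0, α = 4.37, σ_y = 544.7 → σ = 276 MPa, n = 1.97
Alloy H has the lowest safety factor, n = 1.54.

alloy H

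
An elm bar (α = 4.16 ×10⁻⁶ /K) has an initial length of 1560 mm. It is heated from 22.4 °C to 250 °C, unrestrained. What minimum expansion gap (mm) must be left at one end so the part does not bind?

ΔT = 250 − 22.4 = 227.6 K.
ΔL = α·L₀·ΔT = 4.16×10⁻⁶ × 1560 mm × 227.6 K = 1.48 mm.

1.48 mm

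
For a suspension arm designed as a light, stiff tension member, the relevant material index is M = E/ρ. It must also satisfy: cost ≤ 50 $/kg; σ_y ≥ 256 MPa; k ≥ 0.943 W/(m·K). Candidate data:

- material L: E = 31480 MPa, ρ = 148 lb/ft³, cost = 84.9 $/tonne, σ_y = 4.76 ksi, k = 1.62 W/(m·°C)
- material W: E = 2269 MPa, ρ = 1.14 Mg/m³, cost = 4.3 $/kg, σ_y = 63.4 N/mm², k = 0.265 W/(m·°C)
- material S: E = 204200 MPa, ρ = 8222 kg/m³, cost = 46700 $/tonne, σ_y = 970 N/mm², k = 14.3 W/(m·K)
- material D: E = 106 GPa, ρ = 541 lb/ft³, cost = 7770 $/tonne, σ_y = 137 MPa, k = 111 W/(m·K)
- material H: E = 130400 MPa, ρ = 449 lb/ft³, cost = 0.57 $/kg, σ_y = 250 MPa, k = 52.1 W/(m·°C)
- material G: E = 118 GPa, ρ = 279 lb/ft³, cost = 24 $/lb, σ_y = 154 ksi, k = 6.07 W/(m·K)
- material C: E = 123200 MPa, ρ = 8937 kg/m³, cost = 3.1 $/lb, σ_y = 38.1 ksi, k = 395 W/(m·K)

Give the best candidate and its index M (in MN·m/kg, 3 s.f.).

material S, M = 24.8 MN·m/kg

Screen on constraints: cost ≤ 50 $/kg; σ_y ≥ 256 MPa; k ≥ 0.943 W/(m·K). Survivors: material S, material C.
After converting to SI:
  material S: E = 204.2 GPa, ρ = 8222 kg/m³
  material C: E = 123.2 GPa, ρ = 8937 kg/m³
  material S: M = 24.8 MN·m/kg
  material C: M = 13.8 MN·m/kg
Material S ranks first.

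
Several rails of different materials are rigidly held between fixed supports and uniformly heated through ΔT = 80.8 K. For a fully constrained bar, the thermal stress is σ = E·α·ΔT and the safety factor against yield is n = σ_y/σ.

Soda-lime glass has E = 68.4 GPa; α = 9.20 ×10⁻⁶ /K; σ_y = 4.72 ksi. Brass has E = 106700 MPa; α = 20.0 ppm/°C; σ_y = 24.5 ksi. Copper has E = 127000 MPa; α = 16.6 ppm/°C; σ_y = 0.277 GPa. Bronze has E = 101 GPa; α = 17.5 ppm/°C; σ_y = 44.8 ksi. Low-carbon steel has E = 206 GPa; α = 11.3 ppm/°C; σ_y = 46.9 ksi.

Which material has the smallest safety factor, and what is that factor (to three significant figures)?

soda-lime glass, n = 0.640

Converting E to GPa, α to ×10⁻⁶/K, σ_y to MPa, then σ and n for each:
  soda-lime glass: E = 68.40, α = 9.20, σ_y = 32.54 → σ = 50.8 MPa, n = 0.640
  brass: E = 106.7, α = 20.0, σ_y = 168.9 → σ = 172 MPa, n = 0.980
  copper: E = 127.0, α = 16.6, σ_y = 277.0 → σ = 170 MPa, n = 1.63
  bronze: E = 101.0, α = 17.5, σ_y = 308.9 → σ = 143 MPa, n = 2.16
  low-carbon steel: E = 206.0, α = 11.3, σ_y = 323.4 → σ = 188 MPa, n = 1.72
Smallest n: soda-lime glass with n = 0.640.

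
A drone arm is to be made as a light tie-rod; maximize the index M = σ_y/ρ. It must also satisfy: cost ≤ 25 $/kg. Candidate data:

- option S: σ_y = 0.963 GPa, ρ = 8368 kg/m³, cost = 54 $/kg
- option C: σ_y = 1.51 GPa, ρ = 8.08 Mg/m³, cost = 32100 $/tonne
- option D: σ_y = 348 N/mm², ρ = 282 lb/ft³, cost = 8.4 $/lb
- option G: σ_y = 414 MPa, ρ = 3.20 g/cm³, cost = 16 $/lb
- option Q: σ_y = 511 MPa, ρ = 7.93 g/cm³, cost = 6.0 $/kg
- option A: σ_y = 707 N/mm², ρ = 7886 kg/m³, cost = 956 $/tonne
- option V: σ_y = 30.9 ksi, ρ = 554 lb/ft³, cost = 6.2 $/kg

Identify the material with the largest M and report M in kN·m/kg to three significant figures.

option A, M = 89.7 kN·m/kg

Screen on constraints: cost ≤ 25 $/kg. Survivors: option D, option Q, option A, option V.
In SI units:
  option D: σ_y = 348.0 MPa, ρ = 4517 kg/m³
  option Q: σ_y = 511.0 MPa, ρ = 7930 kg/m³
  option A: σ_y = 707.0 MPa, ρ = 7886 kg/m³
  option V: σ_y = 213.0 MPa, ρ = 8874 kg/m³
  option A: M = 89.7 kN·m/kg
  option D: M = 77.0 kN·m/kg
  option Q: M = 64.4 kN·m/kg
  option V: M = 24.0 kN·m/kg
The maximum is for option A.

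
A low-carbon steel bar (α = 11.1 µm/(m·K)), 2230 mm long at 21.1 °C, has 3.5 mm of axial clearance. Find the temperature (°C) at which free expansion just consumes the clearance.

α·L₀·ΔT = 3.5 mm ⇒ ΔT = 3.5 / (11.1×10⁻⁶ × 2230.0) = 141.4 K.
T = 21.1 + 141.4 = 162.5 °C.

162 °C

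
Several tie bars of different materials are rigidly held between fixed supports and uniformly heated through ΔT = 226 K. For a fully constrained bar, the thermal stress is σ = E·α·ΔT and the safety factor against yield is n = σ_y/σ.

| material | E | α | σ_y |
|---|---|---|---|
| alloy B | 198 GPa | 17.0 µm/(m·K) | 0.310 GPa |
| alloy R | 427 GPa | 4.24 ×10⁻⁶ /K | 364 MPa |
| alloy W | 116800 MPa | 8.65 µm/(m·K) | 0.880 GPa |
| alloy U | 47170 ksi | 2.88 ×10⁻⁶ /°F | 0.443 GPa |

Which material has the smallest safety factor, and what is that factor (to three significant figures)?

In consistent units (E in GPa, α in ×10⁻⁶/K, σ_y in MPa):
  alloy B: E = 198.0, α = 17.0, σ_y = 310.0 → σ = 761 MPa, n = 0.408
  alloy R: E = 427.0, α = 4.24, σ_y = 364.0 → σ = 409 MPa, n = 0.890
  alloy W: E = 116.8, α = 8.65, σ_y = 880.0 → σ = 228 MPa, n = 3.85
  alloy U: E = 325.2, α = 5.18, σ_y = 443.0 → σ = 381 MPa, n = 1.16
The minimum is alloy B at n = 0.408.

alloy B, n = 0.408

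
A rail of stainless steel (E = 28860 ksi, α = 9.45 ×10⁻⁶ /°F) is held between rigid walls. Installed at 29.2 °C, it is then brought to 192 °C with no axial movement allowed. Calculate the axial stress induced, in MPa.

551 MPa

E = 28860 ksi = 199.0 GPa.
α = 9.45×10⁻⁶/°F × 9/5 = 17.0×10⁻⁶/K.
ΔT = 162.8 K. Constrained thermal stress σ = E·α·ΔT = 199.0×10³ MPa × 17.0×10⁻⁶ × 162.8 = 551 MPa (compressive).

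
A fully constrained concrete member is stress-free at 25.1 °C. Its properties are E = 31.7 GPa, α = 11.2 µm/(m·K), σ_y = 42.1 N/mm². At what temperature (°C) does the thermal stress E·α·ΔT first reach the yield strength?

144 °C

σ_y = 42.1 N/mm² = 42.10 MPa.
E·α·ΔT = 42.10 MPa ⇒ ΔT = 42.10 / (31.70×10³ × 11.2×10⁻⁶) = 118.6 K.
T = 25.1 + 118.6 = 143.7 °C.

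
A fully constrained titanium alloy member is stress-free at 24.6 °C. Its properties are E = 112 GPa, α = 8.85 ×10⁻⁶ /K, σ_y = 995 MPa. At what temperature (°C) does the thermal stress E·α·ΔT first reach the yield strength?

1030 °C

E·α·ΔT = 995.0 MPa ⇒ ΔT = 995.0 / (112.0×10³ × 8.85×10⁻⁶) = 1004 K.
T = 24.6 + 1004 = 1028 °C.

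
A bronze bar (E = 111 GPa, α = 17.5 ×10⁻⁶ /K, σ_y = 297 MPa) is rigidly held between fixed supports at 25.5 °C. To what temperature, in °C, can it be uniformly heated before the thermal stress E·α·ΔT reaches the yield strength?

E·α·ΔT = 297.0 MPa ⇒ ΔT = 297.0 / (111.0×10³ × 17.5×10⁻⁶) = 152.9 K.
T = 25.5 + 152.9 = 178.4 °C.

178 °C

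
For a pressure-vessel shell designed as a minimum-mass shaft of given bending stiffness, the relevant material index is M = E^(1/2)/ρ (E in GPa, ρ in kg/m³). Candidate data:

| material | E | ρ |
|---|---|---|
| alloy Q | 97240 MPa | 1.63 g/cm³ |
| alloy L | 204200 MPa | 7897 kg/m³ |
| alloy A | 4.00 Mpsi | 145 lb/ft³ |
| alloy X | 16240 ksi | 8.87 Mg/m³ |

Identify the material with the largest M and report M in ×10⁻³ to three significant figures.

After converting to SI:
  alloy Q: E = 97.24 GPa, ρ = 1630 kg/m³
  alloy L: E = 204.2 GPa, ρ = 7897 kg/m³
  alloy A: E = 27.58 GPa, ρ = 2323 kg/m³
  alloy X: E = 112.0 GPa, ρ = 8870 kg/m³
  alloy Q: M = 6.05×10⁻³
  alloy A: M = 2.26×10⁻³
  alloy L: M = 1.81×10⁻³
  alloy X: M = 1.19×10⁻³
Highest index: alloy Q.

alloy Q, M = 6.05×10⁻³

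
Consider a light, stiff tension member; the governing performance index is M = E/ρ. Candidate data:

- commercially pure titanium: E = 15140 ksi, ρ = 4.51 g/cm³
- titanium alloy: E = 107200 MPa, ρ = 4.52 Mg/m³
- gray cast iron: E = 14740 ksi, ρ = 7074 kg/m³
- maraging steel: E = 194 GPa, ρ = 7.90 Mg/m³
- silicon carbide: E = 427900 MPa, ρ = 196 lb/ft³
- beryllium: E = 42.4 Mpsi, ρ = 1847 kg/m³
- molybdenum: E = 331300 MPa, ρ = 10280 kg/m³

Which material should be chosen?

Normalizing units and computing the index:
  commercially pure titanium: E = 104.4 GPa, ρ = 4510 kg/m³
  titanium alloy: E = 107.2 GPa, ρ = 4520 kg/m³
  gray cast iron: E = 101.6 GPa, ρ = 7074 kg/m³
  maraging steel: E = 194.0 GPa, ρ = 7900 kg/m³
  silicon carbide: E = 427.9 GPa, ρ = 3140 kg/m³
  beryllium: E = 292.3 GPa, ρ = 1847 kg/m³
  molybdenum: E = 331.3 GPa, ρ = 10280 kg/m³
  beryllium: M = 158 MN·m/kg
  silicon carbide: M = 136 MN·m/kg
  molybdenum: M = 32.2 MN·m/kg
  maraging steel: M = 24.6 MN·m/kg
  titanium alloy: M = 23.7 MN·m/kg
  commercially pure titanium: M = 23.1 MN·m/kg
  gray cast iron: M = 14.4 MN·m/kg
Beryllium has the largest M.

beryllium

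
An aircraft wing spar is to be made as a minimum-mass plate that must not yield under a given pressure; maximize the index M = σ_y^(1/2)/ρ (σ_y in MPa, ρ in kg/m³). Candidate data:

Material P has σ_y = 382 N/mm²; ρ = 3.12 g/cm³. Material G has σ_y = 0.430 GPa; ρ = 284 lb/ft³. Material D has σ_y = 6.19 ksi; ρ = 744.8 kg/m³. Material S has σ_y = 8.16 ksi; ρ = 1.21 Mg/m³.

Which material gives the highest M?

material D

In SI units:
  material P: σ_y = 382.0 MPa, ρ = 3120 kg/m³
  material G: σ_y = 430.0 MPa, ρ = 4549 kg/m³
  material D: σ_y = 42.68 MPa, ρ = 744.8 kg/m³
  material S: σ_y = 56.26 MPa, ρ = 1210 kg/m³
  material D: M = 8.77×10⁻³
  material P: M = 6.26×10⁻³
  material S: M = 6.20×10⁻³
  material G: M = 4.56×10⁻³
The maximum is for material D.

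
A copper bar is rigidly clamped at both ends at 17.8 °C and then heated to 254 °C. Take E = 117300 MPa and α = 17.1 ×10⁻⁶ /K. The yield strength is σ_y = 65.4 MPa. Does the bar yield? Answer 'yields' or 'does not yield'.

yields

E = 117300 MPa = 117.3 GPa.
ΔT = 236.2 K. Constrained thermal stress σ = E·α·ΔT = 117.3×10³ MPa × 17.1×10⁻⁶ × 236.2 = 474 MPa (compressive).
Compare to σ_y = 65.4 MPa: σ ≥ σ_y, so it yields.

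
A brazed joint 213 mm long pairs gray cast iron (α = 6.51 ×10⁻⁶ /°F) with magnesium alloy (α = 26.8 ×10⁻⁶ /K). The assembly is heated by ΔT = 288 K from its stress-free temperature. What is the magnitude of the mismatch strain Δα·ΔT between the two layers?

gray cast iron: α = 6.51×10⁻⁶/°F × 9/5 = 11.7×10⁻⁶/K.
Δα = |11.7 − 26.8|×10⁻⁶/K = 15.1×10⁻⁶/K.
Mismatch strain = Δα·ΔT = 15.1×10⁻⁶ × 288.0 = 4.34×10⁻³.

4.34×10⁻³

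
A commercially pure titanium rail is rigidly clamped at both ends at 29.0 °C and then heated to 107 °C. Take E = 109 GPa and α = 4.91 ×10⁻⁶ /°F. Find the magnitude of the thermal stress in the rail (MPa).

75.1 MPa

α = 4.91×10⁻⁶/°F × 9/5 = 8.84×10⁻⁶/K.
ΔT = 78.00 K. Constrained thermal stress σ = E·α·ΔT = 109.0×10³ MPa × 8.84×10⁻⁶ × 78.00 = 75.1 MPa (compressive).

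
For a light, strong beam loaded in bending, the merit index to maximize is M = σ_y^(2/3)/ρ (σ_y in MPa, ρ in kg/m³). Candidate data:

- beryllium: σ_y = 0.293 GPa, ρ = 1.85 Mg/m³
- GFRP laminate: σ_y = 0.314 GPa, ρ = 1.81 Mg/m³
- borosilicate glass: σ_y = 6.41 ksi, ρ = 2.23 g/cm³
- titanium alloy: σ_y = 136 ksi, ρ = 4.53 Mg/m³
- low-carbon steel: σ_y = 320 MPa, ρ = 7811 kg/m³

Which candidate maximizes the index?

After converting to SI:
  beryllium: σ_y = 293.0 MPa, ρ = 1850 kg/m³
  GFRP laminate: σ_y = 314.0 MPa, ρ = 1810 kg/m³
  borosilicate glass: σ_y = 44.20 MPa, ρ = 2230 kg/m³
  titanium alloy: σ_y = 937.7 MPa, ρ = 4530 kg/m³
  low-carbon steel: σ_y = 320.0 MPa, ρ = 7811 kg/m³
  GFRP laminate: M = 25.5×10⁻³
  beryllium: M = 23.8×10⁻³
  titanium alloy: M = 21.1×10⁻³
  low-carbon steel: M = 5.99×10⁻³
  borosilicate glass: M = 5.61×10⁻³
Highest index: GFRP laminate.

GFRP laminate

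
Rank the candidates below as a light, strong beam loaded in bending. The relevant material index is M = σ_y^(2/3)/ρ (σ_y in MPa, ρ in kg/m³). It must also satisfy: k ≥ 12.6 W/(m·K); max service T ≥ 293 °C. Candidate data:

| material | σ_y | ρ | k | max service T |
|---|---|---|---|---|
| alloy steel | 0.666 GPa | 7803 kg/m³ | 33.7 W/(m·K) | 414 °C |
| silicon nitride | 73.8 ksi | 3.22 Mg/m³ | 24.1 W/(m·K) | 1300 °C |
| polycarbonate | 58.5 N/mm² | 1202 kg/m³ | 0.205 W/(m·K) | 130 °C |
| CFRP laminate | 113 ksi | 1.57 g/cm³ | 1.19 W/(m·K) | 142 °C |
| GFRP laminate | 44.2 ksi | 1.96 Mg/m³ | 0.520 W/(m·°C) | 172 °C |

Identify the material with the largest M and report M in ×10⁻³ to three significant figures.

Screen on constraints: k ≥ 12.6 W/(m·K); max service T ≥ 293 °C. Survivors: alloy steel, silicon nitride.
Convert each candidate to consistent units, then evaluate M:
  alloy steel: σ_y = 666.0 MPa, ρ = 7803 kg/m³
  silicon nitride: σ_y = 508.8 MPa, ρ = 3220 kg/m³
  silicon nitride: M = 19.8×10⁻³
  alloy steel: M = 9.77×10⁻³
Silicon nitride has the largest M.

silicon nitride, M = 19.8×10⁻³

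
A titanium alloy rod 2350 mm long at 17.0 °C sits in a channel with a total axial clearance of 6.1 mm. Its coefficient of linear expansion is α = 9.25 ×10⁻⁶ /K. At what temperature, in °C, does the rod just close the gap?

α·L₀·ΔT = 6.1 mm ⇒ ΔT = 6.1 / (9.25×10⁻⁶ × 2350.0) = 280.6 K.
T = 17.0 + 280.6 = 297.6 °C.

298 °C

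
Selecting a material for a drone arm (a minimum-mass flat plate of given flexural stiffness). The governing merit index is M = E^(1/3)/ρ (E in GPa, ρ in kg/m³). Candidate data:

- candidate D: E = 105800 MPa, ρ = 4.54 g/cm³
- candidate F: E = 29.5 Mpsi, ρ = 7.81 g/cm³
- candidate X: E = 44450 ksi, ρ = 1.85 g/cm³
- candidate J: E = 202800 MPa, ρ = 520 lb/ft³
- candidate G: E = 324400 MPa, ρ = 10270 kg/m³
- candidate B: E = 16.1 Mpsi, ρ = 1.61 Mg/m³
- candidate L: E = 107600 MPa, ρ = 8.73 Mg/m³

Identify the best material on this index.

Normalizing units and computing the index:
  candidate D: E = 105.8 GPa, ρ = 4540 kg/m³
  candidate F: E = 203.4 GPa, ρ = 7810 kg/m³
  candidate X: E = 306.5 GPa, ρ = 1850 kg/m³
  candidate J: E = 202.8 GPa, ρ = 8330 kg/m³
  candidate G: E = 324.4 GPa, ρ = 10270 kg/m³
  candidate B: E = 111.0 GPa, ρ = 1610 kg/m³
  candidate L: E = 107.6 GPa, ρ = 8730 kg/m³
  candidate X: M = 3.64×10⁻³
  candidate B: M = 2.99×10⁻³
  candidate D: M = 1.04×10⁻³
  candidate F: M = 0.753×10⁻³
  candidate J: M = 0.705×10⁻³
  candidate G: M = 0.669×10⁻³
  candidate L: M = 0.545×10⁻³
Candidate X ranks first.

candidate X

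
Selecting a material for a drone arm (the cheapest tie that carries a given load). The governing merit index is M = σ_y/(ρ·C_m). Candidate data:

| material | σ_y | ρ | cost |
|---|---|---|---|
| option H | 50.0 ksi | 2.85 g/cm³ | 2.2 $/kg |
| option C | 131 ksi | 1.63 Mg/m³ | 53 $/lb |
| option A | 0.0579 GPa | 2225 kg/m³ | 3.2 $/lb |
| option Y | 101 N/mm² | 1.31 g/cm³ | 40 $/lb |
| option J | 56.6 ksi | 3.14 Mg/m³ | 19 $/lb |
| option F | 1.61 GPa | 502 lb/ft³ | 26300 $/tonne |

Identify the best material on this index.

Normalizing units and computing the index:
  option H: σ_y = 344.7 MPa, ρ = 2850 kg/m³, cost = 2.200 $/kg
  option C: σ_y = 903.2 MPa, ρ = 1630 kg/m³, cost = 116.8 $/kg
  option A: σ_y = 57.90 MPa, ρ = 2225 kg/m³, cost = 7.055 $/kg
  option Y: σ_y = 101.0 MPa, ρ = 1310 kg/m³, cost = 88.18 $/kg
  option J: σ_y = 390.2 MPa, ρ = 3140 kg/m³, cost = 41.89 $/kg
  option F: σ_y = 1610 MPa, ρ = 8041 kg/m³, cost = 26.30 $/kg
  option H: M = 55.0 kN·m per $
  option F: M = 7.61 kN·m per $
  option C: M = 4.74 kN·m per $
  option A: M = 3.69 kN·m per $
  option J: M = 2.97 kN·m per $
  option Y: M = 0.874 kN·m per $
Option H ranks first.

option H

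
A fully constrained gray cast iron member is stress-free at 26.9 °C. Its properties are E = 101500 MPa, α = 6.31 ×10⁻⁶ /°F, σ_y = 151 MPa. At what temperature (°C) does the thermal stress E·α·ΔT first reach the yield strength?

E = 101500 MPa = 101.5 GPa.
α = 6.31×10⁻⁶/°F × 9/5 = 11.4×10⁻⁶/K.
E·α·ΔT = 151.0 MPa ⇒ ΔT = 151.0 / (101.5×10³ × 11.4×10⁻⁶) = 131.0 K.
T = 26.9 + 131.0 = 157.9 °C.

158 °C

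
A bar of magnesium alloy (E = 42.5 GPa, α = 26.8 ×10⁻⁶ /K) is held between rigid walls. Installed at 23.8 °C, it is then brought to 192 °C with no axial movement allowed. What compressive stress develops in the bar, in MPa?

ΔT = 168.2 K. Constrained thermal stress σ = E·α·ΔT = 42.50×10³ MPa × 26.8×10⁻⁶ × 168.2 = 192 MPa (compressive).

192 MPa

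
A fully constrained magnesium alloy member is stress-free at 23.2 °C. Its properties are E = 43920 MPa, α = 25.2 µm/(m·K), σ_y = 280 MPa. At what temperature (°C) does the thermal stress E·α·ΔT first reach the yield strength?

E = 43920 MPa = 43.92 GPa.
E·α·ΔT = 280.0 MPa ⇒ ΔT = 280.0 / (43.92×10³ × 25.2×10⁻⁶) = 253.0 K.
T = 23.2 + 253.0 = 276.2 °C.

276 °C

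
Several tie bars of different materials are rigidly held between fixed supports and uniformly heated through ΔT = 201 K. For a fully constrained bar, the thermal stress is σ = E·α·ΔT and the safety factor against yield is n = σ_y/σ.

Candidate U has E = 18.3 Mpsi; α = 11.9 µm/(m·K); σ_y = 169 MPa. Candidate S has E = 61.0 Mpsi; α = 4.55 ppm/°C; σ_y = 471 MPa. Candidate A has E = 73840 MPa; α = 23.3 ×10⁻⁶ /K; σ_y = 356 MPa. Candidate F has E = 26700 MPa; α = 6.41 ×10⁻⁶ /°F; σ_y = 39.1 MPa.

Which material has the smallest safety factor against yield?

candidate U

With everything in SI (GPa, ×10⁻⁶/K, MPa):
  candidate U: E = 126.2, α = 11.9, σ_y = 169.0 → σ = 302 MPa, n = 0.560
  candidate S: E = 420.6, α = 4.55, σ_y = 471.0 → σ = 385 MPa, n = 1.22
  candidate A: E = 73.84, α = 23.3, σ_y = 356.0 → σ = 346 MPa, n = 1.03
  candidate F: E = 26.70, α = 11.5, σ_y = 39.10 → σ = 61.9 MPa, n = 0.631
Smallest n: candidate U with n = 0.560.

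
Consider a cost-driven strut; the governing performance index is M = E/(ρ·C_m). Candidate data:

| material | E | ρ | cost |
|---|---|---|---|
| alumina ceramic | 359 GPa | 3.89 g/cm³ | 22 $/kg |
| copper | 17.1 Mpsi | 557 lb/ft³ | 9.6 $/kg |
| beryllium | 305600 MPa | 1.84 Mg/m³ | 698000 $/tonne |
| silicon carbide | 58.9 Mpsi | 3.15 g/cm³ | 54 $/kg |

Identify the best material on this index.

Convert each candidate to consistent units, then evaluate M:
  alumina ceramic: E = 359.0 GPa, ρ = 3890 kg/m³, cost = 22.00 $/kg
  copper: E = 117.9 GPa, ρ = 8922 kg/m³, cost = 9.600 $/kg
  beryllium: E = 305.6 GPa, ρ = 1840 kg/m³, cost = 698.0 $/kg
  silicon carbide: E = 406.1 GPa, ρ = 3150 kg/m³, cost = 54.00 $/kg
  alumina ceramic: M = 4.19 MN·m per $
  silicon carbide: M = 2.39 MN·m per $
  copper: M = 1.38 MN·m per $
  beryllium: M = 0.238 MN·m per $
Highest index: alumina ceramic.

alumina ceramic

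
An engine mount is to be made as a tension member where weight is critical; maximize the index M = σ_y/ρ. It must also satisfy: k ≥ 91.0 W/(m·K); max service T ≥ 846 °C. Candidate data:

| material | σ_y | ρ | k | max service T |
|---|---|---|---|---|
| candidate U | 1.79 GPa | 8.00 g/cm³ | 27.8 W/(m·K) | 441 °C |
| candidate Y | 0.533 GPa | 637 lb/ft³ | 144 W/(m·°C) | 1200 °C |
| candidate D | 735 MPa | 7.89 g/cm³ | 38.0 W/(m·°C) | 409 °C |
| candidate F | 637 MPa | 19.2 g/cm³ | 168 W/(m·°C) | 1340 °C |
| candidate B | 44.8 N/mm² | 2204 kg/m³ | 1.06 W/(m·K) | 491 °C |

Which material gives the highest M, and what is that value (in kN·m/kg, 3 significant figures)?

Screen on constraints: k ≥ 91.0 W/(m·K); max service T ≥ 846 °C. Survivors: candidate Y, candidate F.
Normalizing units and computing the index:
  candidate Y: σ_y = 533.0 MPa, ρ = 10200 kg/m³
  candidate F: σ_y = 637.0 MPa, ρ = 19200 kg/m³
  candidate Y: M = 52.2 kN·m/kg
  candidate F: M = 33.2 kN·m/kg
Candidate Y has the largest M.

candidate Y, M = 52.2 kN·m/kg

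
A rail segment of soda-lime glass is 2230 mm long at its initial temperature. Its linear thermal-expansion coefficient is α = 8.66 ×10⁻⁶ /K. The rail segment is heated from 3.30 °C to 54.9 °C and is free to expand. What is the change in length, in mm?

ΔT = 54.9 − 3.30 = 51.60 K.
ΔL = α·L₀·ΔT = 8.66×10⁻⁶ × 2230 mm × 51.60 K = 0.996 mm.

0.996 mm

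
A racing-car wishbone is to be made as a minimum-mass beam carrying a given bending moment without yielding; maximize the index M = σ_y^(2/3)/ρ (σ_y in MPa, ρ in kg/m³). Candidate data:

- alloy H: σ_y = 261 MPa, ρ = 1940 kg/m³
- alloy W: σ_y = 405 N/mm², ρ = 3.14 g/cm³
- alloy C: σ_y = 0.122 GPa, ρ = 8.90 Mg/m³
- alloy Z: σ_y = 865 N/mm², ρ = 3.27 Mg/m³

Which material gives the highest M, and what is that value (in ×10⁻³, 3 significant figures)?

alloy Z, M = 27.8×10⁻³

After converting to SI:
  alloy H: σ_y = 261.0 MPa, ρ = 1940 kg/m³
  alloy W: σ_y = 405.0 MPa, ρ = 3140 kg/m³
  alloy C: σ_y = 122.0 MPa, ρ = 8900 kg/m³
  alloy Z: σ_y = 865.0 MPa, ρ = 3270 kg/m³
  alloy Z: M = 27.8×10⁻³
  alloy H: M = 21.1×10⁻³
  alloy W: M = 17.4×10⁻³
  alloy C: M = 2.76×10⁻³
The maximum is for alloy Z.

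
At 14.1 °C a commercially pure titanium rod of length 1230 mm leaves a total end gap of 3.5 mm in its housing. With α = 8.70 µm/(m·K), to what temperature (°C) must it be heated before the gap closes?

341 °C

α·L₀·ΔT = 3.5 mm ⇒ ΔT = 3.5 / (8.70×10⁻⁶ × 1230.0) = 327.1 K.
T = 14.1 + 327.1 = 341.2 °C.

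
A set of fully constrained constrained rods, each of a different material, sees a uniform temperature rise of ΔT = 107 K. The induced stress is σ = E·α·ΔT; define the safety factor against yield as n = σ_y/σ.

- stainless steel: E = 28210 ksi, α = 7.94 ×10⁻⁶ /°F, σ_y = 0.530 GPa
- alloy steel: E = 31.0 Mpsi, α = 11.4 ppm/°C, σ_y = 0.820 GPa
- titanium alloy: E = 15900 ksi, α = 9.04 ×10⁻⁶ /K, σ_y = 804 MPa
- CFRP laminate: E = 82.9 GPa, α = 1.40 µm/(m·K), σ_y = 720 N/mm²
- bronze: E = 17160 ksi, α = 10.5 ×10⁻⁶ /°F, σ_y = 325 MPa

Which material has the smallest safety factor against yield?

bronze

Converting E to GPa, α to ×10⁻⁶/K, σ_y to MPa, then σ and n for each:
  stainless steel: E = 194.5, α = 14.3, σ_y = 530.0 → σ = 297 MPa, n = 1.78
  alloy steel: E = 213.7, α = 11.4, σ_y = 820.0 → σ = 261 MPa, n = 3.15
  titanium alloy: E = 109.6, α = 9.04, σ_y = 804.0 → σ = 106 MPa, n = 7.58
  CFRP laminate: E = 82.90, α = 1.40, σ_y = 720.0 → σ = 12.4 MPa, n = 58.0
  bronze: E = 118.3, α = 18.9, σ_y = 325.0 → σ = 239 MPa, n = 1.36
Bronze has the lowest safety factor, n = 1.36.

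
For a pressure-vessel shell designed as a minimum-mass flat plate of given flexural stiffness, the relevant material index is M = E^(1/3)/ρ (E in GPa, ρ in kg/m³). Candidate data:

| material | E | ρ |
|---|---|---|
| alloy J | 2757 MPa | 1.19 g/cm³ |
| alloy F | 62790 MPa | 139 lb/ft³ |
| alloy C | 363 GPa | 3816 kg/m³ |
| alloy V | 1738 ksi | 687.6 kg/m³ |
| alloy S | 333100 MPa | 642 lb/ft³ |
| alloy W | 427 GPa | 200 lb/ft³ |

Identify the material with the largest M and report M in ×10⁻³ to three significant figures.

alloy V, M = 3.33×10⁻³

After converting to SI:
  alloy J: E = 2.757 GPa, ρ = 1190 kg/m³
  alloy F: E = 62.79 GPa, ρ = 2227 kg/m³
  alloy C: E = 363.0 GPa, ρ = 3816 kg/m³
  alloy V: E = 11.98 GPa, ρ = 687.6 kg/m³
  alloy S: E = 333.1 GPa, ρ = 10280 kg/m³
  alloy W: E = 427.0 GPa, ρ = 3204 kg/m³
  alloy V: M = 3.33×10⁻³
  alloy W: M = 2.35×10⁻³
  alloy C: M = 1.87×10⁻³
  alloy F: M = 1.79×10⁻³
  alloy J: M = 1.18×10⁻³
  alloy S: M = 0.674×10⁻³
Alloy V ranks first.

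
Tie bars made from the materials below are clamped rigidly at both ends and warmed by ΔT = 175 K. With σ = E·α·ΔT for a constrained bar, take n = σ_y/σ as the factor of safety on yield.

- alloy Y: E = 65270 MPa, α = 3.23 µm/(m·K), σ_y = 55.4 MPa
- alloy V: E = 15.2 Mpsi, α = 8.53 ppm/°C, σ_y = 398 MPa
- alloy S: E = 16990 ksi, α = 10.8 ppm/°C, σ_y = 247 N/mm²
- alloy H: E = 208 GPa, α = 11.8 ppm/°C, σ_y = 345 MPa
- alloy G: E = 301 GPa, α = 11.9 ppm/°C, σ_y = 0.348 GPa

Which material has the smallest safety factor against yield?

Per material, after unit conversion:
  alloy Y: E = 65.27, α = 3.23, σ_y = 55.40 → σ = 36.9 MPa, n = 1.50
  alloy V: E = 104.8, α = 8.53, σ_y = 398.0 → σ = 156 MPa, n = 2.54
  alloy S: E = 117.1, α = 10.8, σ_y = 247.0 → σ = 221 MPa, n = 1.12
  alloy H: E = 208.0, α = 11.8, σ_y = 345.0 → σ = 430 MPa, n = 0.803
  alloy G: E = 301.0, α = 11.9, σ_y = 348.0 → σ = 627 MPa, n = 0.555
Alloy G has the lowest safety factor, n = 0.555.

alloy G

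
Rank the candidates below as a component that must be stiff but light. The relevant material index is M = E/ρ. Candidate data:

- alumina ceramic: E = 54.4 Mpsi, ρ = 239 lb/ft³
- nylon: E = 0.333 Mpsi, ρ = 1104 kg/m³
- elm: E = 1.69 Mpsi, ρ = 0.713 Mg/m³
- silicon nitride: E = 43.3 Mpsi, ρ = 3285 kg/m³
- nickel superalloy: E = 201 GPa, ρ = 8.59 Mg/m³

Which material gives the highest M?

Convert each candidate to consistent units, then evaluate M:
  alumina ceramic: E = 375.1 GPa, ρ = 3828 kg/m³
  nylon: E = 2.296 GPa, ρ = 1104 kg/m³
  elm: E = 11.65 GPa, ρ = 713.0 kg/m³
  silicon nitride: E = 298.5 GPa, ρ = 3285 kg/m³
  nickel superalloy: E = 201.0 GPa, ρ = 8590 kg/m³
  alumina ceramic: M = 98.0 MN·m/kg
  silicon nitride: M = 90.9 MN·m/kg
  nickel superalloy: M = 23.4 MN·m/kg
  elm: M = 16.3 MN·m/kg
  nylon: M = 2.08 MN·m/kg
Alumina ceramic ranks first.

alumina ceramic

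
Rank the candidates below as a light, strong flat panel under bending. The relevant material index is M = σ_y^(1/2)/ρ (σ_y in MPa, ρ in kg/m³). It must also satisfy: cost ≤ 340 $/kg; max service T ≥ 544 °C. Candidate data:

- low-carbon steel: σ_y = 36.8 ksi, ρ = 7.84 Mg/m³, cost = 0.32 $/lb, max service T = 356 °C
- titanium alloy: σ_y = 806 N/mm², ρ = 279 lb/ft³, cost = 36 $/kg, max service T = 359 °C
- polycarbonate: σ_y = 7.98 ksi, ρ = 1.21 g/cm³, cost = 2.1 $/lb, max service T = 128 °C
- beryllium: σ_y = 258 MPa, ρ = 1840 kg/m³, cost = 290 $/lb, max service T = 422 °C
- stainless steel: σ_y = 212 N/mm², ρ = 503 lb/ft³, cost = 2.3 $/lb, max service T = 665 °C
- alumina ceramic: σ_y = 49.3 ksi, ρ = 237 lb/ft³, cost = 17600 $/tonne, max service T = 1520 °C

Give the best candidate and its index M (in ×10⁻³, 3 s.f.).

Screen on constraints: cost ≤ 340 $/kg; max service T ≥ 544 °C. Survivors: stainless steel, alumina ceramic.
After converting to SI:
  stainless steel: σ_y = 212.0 MPa, ρ = 8057 kg/m³
  alumina ceramic: σ_y = 339.9 MPa, ρ = 3796 kg/m³
  alumina ceramic: M = 4.86×10⁻³
  stainless steel: M = 1.81×10⁻³
Highest index: alumina ceramic.

alumina ceramic, M = 4.86×10⁻³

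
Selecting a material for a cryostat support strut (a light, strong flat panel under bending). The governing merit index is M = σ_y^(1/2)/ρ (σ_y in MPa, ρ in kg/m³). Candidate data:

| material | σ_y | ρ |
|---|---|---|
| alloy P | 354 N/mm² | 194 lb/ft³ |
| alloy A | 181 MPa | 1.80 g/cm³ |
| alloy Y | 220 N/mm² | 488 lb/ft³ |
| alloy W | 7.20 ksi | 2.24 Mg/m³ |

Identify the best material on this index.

In SI units:
  alloy P: σ_y = 354.0 MPa, ρ = 3108 kg/m³
  alloy A: σ_y = 181.0 MPa, ρ = 1800 kg/m³
  alloy Y: σ_y = 220.0 MPa, ρ = 7817 kg/m³
  alloy W: σ_y = 49.64 MPa, ρ = 2240 kg/m³
  alloy A: M = 7.47×10⁻³
  alloy P: M = 6.05×10⁻³
  alloy W: M = 3.15×10⁻³
  alloy Y: M = 1.90×10⁻³
The maximum is for alloy A.

alloy A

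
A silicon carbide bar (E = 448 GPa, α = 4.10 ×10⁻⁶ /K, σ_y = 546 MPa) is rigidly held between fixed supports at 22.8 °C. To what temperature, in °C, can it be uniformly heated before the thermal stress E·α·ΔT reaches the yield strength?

320 °C

E·α·ΔT = 546.0 MPa ⇒ ΔT = 546.0 / (448.0×10³ × 4.10×10⁻⁶) = 297.3 K.
T = 22.8 + 297.3 = 320.1 °C.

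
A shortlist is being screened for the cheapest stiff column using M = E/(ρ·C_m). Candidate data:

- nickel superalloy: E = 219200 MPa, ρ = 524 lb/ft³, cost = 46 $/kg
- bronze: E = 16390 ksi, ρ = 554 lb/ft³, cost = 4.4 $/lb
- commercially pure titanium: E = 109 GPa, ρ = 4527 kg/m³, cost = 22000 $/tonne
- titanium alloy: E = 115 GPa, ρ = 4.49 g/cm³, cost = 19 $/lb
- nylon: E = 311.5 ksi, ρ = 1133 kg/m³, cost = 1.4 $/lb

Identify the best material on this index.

In SI units:
  nickel superalloy: E = 219.2 GPa, ρ = 8394 kg/m³, cost = 46.00 $/kg
  bronze: E = 113.0 GPa, ρ = 8874 kg/m³, cost = 9.700 $/kg
  commercially pure titanium: E = 109.0 GPa, ρ = 4527 kg/m³, cost = 22.00 $/kg
  titanium alloy: E = 115.0 GPa, ρ = 4490 kg/m³, cost = 41.89 $/kg
  nylon: E = 2.148 GPa, ρ = 1133 kg/m³, cost = 3.086 $/kg
  bronze: M = 1.31 MN·m per $
  commercially pure titanium: M = 1.09 MN·m per $
  nylon: M = 0.614 MN·m per $
  titanium alloy: M = 0.611 MN·m per $
  nickel superalloy: M = 0.568 MN·m per $
Bronze has the largest M.

bronze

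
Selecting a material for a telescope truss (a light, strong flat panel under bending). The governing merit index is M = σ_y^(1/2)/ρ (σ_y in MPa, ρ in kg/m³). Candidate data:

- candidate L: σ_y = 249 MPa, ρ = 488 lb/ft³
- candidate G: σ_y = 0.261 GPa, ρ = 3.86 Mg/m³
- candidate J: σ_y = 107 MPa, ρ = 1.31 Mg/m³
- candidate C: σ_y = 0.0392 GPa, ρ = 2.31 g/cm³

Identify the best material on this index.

Putting every candidate on a common basis:
  candidate L: σ_y = 249.0 MPa, ρ = 7817 kg/m³
  candidate G: σ_y = 261.0 MPa, ρ = 3860 kg/m³
  candidate J: σ_y = 107.0 MPa, ρ = 1310 kg/m³
  candidate C: σ_y = 39.20 MPa, ρ = 2310 kg/m³
  candidate J: M = 7.90×10⁻³
  candidate G: M = 4.19×10⁻³
  candidate C: M = 2.71×10⁻³
  candidate L: M = 2.02×10⁻³
Candidate J has the largest M.

candidate J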